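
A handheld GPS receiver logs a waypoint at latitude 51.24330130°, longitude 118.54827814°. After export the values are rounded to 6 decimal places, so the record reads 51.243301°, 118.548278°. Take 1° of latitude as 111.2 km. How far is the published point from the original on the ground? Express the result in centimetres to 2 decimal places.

3.48 centimetres

Δlat = 51.24330130 − 51.243301 = +0.00000030°; Δlon = 118.54827814 − 118.548278 = +0.00000014°.
North–south shift: 0.00000030 × 111200 = 0.03336 m.
E–W at 51.2433°: 0.00000014° × 111200 × cos 51.2433° = 0.00000014 × 111200 × 0.6260 ≈ 0.0097458 m.
Distance: √(0.03336² + 0.0097458²) ≈ 0.0347544 m.
That is 0.0347544 m = 3.4754 cm.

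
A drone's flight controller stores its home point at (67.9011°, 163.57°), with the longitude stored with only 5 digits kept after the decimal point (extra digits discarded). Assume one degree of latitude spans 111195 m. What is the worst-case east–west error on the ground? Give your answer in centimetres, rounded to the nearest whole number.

42 centimetres

Truncating at 5 decimal places can drop up to a full unit in the last place, so the longitude may be off by as much as 1e-05°.
One degree of longitude at 67.9011° is 111195 × cos 67.9011° ≈ 111195 × 0.3762 = 41832.3 m.
So at most 1e-05° × 41832.3 ≈ 0.418323 m east–west.
That is 0.418323 m = 41.832 cm.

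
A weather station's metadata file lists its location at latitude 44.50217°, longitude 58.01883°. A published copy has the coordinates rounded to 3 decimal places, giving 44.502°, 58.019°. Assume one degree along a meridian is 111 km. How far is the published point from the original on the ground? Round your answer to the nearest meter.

23 meters

Δlat = 44.50217 − 44.502 = +0.00017°; Δlon = 58.01883 − 58.019 = -0.00017°.
North–south shift: 0.00017 × 111000 = 18.87 m.
E–W at 44.502°: -0.00017° × 111000 × cos 44.502° = -0.00017 × 111000 × 0.7132 ≈ -13.4586 m.
Distance: √(18.87² + 13.4586²) ≈ 23.1778 m.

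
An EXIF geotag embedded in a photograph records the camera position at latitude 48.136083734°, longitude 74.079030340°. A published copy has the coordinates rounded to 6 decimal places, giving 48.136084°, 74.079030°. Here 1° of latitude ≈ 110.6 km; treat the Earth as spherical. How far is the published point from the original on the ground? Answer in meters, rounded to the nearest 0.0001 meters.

The latitude changed by -0.000000266° and the longitude by +0.000000340°.
North–south shift: -0.000000266 × 110600 = -0.0294196 m.
E–W at 48.1361°: 0.000000340° × 110600 × cos 48.1361° = 0.000000340 × 110600 × 0.6674 ≈ 0.0250955 m.
Distance: √(0.0294196² + 0.0250955²) ≈ 0.0386691 m.

0.0387 meters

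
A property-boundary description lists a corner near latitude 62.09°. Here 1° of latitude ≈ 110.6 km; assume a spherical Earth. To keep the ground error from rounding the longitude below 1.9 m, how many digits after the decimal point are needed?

5

At 62.09° one degree of longitude covers 110600 × cos 62.09° ≈ 110600 × 0.4681 ≈ 51770.1 m.
Rounding to N decimal places gives at most 0.5 × 10⁻ᴺ degrees of error, i.e. 0.5 × 10⁻ᴺ × 51770.1 m.
Setting 25885 × 10⁻ᴺ ≤ 1.9 gives 10ᴺ ≥ 1.362e+04, i.e. N ≥ 4.13.
N = 4 would give 2.59 m (too coarse); N = 5 gives 0.259 m ≤ 1.9 m.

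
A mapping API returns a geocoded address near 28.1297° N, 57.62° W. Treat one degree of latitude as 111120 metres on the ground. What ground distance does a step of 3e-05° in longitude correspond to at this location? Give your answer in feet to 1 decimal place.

9.6 feet

3e-05° of longitude at 28.1297° is 3e-05 × 111120 × cos 28.1297° ≈ 3e-05 × 97994.8 = 2.93984 m.
Converting: 2.93984 m × 3.2808 ft/m ≈ 9.6452 ft.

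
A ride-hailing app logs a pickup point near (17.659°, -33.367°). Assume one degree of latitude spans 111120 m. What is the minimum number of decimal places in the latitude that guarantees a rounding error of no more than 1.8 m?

One degree of latitude covers 111120 m.
N decimal places → at most half a unit in the last place, 0.5 × 10⁻ᴺ° = 111120/2 × 10⁻ᴺ m.
Setting 55560 × 10⁻ᴺ ≤ 1.8 gives 10ᴺ ≥ 3.087e+04, i.e. N ≥ 4.49.
At 4 places the error can reach 5.56 m, but 5 places keeps it to 0.556 m.

5 decimal places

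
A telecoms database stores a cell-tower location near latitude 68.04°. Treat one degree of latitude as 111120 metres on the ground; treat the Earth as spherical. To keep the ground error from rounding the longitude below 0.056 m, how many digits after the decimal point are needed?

6 decimal places

At 68.04° one degree of longitude covers 111120 × cos 68.04° ≈ 111120 × 0.3740 ≈ 41554.3 m.
With N decimal places the half-ulp bound is 0.5·10⁻ᴺ°, or 0.5·10⁻ᴺ × 41554.3 m on the ground.
Need 0.5 × 41554.3 × 10⁻ᴺ ≤ 0.056 → 10⁻ᴺ ≤ 2.695e-06, so N ≥ 5.57.
At 5 places the error can reach 0.208 m, but 6 places keeps it to 0.0208 m.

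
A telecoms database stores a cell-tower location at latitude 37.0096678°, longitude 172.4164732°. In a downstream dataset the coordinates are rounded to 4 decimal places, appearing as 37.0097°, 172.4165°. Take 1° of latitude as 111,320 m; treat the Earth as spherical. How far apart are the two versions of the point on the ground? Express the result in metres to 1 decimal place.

Δlat = 37.0096678 − 37.0097 = -0.0000322°; Δlon = 172.4164732 − 172.4165 = -0.0000268°.
North–south shift: -0.0000322 × 111320 = -3.5845 m.
E–W at 37.0097°: -0.0000268° × 111320 × cos 37.0097° = -0.0000268 × 111320 × 0.7985 ≈ -2.38233 m.
Distance: √(3.5845² + 2.38233²) ≈ 4.30397 m.

4.3 metres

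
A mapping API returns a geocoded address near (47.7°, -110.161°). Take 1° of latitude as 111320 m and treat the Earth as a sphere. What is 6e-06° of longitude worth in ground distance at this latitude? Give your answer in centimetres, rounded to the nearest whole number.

45 centimetres

6e-06° of longitude at 47.7° is 6e-06 × 111320 × cos 47.7° ≈ 6e-06 × 74919.8 = 0.449519 m.
That is 0.449519 m = 44.952 cm.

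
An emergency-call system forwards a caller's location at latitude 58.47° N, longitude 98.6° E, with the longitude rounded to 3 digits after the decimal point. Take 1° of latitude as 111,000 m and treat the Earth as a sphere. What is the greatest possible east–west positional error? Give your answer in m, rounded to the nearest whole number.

29 m

Rounding to 3 decimal places leaves the longitude within ±0.0005° of the true value.
One degree of longitude at 58.47° is 111000 × cos 58.47° ≈ 111000 × 0.5229 = 58046.9 m.
Maximum E–W displacement: 0.0005 × 58046.9 = 29.0234 m.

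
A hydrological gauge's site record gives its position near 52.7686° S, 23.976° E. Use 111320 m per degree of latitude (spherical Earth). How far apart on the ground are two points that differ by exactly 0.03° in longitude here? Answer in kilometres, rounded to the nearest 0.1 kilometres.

2.0 kilometres

0.03° of longitude at 52.7686° is 0.03 × 111320 × cos 52.7686° ≈ 0.03 × 67352.6 = 2020.58 m.
That is 2020.58 m = 2.0206 km.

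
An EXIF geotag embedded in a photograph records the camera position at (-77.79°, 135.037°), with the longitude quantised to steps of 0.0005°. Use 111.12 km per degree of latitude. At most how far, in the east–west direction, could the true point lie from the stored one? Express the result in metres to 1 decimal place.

With a 0.0005° grid the true value lies within half a step, ±0.0005°/2 = ±0.00025°, of the stored one.
Parallels shrink by cos φ, so at 77.79° a degree of longitude is 111120 × 0.2115 ≈ 23501.4 m.
East–west error: 0.00025° × 23501.4 m/° ≈ 5.87534 m.

5.9 metres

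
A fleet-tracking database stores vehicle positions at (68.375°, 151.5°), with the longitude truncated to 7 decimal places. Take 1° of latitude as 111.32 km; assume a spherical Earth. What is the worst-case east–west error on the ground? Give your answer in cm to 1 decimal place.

Truncating at 7 decimal places can drop up to a full unit in the last place, so the longitude may be off by as much as 1e-07°.
Parallels shrink by cos φ, so at 68.375° a degree of longitude is 111320 × 0.3685 ≈ 41024.8 m.
Maximum E–W displacement: 1e-07 × 41024.8 = 0.00410248 m.
That is 0.00410248 m = 0.41025 cm.

0.4 cm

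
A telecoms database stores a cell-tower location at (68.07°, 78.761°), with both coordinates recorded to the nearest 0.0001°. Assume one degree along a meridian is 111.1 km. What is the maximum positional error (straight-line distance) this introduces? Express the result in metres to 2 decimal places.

5.93 metres

Rounding to 4 decimal places leaves each coordinate within ±5e-05° of the true value.
Latitude error → 5e-05 × 111100 = 5.555 m along the meridian.
E–W at 68.07°: 5e-05° × 111100 × cos 68.07° = 5e-05 × 111100 × 0.3735 ≈ 2.07465 m.
Combining orthogonally: (5.555² + 2.07465²)^½ ≈ 5.92977 m.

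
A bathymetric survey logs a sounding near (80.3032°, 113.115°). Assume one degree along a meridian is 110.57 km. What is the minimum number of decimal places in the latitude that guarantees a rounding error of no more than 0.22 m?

6 decimal places

One degree of latitude covers 110570 m.
Rounding to N decimal places gives at most 0.5 × 10⁻ᴺ degrees of error, i.e. 0.5 × 10⁻ᴺ × 110570 m.
Setting 55285 × 10⁻ᴺ ≤ 0.22 gives 10ᴺ ≥ 2.513e+05, i.e. N ≥ 5.40.
So 6 decimal places suffice (0.0553 m); 5 would allow up to 0.553 m.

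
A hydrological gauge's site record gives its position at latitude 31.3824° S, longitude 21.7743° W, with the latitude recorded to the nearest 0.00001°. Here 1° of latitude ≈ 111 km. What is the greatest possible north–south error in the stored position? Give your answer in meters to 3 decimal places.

0.555 meters

Rounding to 5 decimal places leaves the latitude within ±5e-06° of the true value.
So the N–S error is at most 5e-06 × 111000 = 0.555 m.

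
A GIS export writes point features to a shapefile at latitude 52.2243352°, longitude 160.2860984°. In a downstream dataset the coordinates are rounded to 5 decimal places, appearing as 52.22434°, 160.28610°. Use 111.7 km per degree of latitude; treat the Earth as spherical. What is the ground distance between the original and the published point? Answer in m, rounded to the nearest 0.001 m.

0.547 m

The latitude changed by -0.0000048° and the longitude by -0.0000016°.
N–S: -0.0000048° × 111700 m/° = -0.53616 m.
East–west at this latitude: -0.0000016° × 111700 × cos 52.2243° ≈ -0.0000016 × 68424.2 = -0.109479 m.
Distance: √(0.53616² + 0.109479²) ≈ 0.547223 m.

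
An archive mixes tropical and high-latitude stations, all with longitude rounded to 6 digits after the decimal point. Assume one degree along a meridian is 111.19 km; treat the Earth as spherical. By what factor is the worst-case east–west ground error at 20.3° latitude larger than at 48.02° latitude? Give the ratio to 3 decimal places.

Rounding to 6 decimal places leaves the longitude within ±5e-07° of the true value.
At 20.3°: 5e-07° × 111190 × cos 20.3° = 5e-07 × 111190 × 0.9379 ≈ 0.052142 m.
At 48.02°: 5e-07° × 111190 × cos 48.02° = 5e-07 × 111190 × 0.6689 ≈ 0.037186 m.
Ratio: 0.052142 / 0.037186 = cos 20.3° / cos 48.02° ≈ 1.4022.

1.402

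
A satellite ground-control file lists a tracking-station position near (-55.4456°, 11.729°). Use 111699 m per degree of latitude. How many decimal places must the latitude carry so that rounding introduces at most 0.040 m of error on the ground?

7 decimal places

One degree of latitude covers 111699 m.
Rounding to N decimal places gives at most 0.5 × 10⁻ᴺ degrees of error, i.e. 0.5 × 10⁻ᴺ × 111699 m.
Setting 55849.5 × 10⁻ᴺ ≤ 0.040 gives 10ᴺ ≥ 1.396e+06, i.e. N ≥ 6.14.
N = 6 would give 0.0558 m (too coarse); N = 7 gives 0.00558 m ≤ 0.040 m.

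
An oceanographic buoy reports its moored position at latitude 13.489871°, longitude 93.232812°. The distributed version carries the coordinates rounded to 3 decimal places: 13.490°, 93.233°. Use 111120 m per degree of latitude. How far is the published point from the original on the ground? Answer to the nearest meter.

The latitude changed by -0.000129° and the longitude by -0.000188°.
N–S: -0.000129° × 111120 m/° = -14.3345 m.
East–west at this latitude: -0.000188° × 111120 × cos 13.49° ≈ -0.000188 × 108054 = -20.3142 m.
Combined displacement = (14.3345² + 20.3142²)^½ ≈ 24.8625 m.

25 meters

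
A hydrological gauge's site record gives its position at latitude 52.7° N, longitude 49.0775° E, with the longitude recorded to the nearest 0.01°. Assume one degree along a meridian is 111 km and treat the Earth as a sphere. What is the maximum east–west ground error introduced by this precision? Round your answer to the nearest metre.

336 metres

Rounding to 2 decimal places leaves the longitude within ±0.005° of the true value.
Parallels shrink by cos φ, so at 52.7° a degree of longitude is 111000 × 0.6060 ≈ 67264.7 m.
So at most 0.005° × 67264.7 ≈ 336.324 m east–west.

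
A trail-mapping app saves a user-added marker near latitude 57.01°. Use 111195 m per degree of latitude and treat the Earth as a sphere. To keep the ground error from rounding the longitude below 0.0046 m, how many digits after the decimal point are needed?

7 decimal places

At 57.01° one degree of longitude covers 111195 × cos 57.01° ≈ 111195 × 0.5445 ≈ 60544.9 m.
With N decimal places the half-ulp bound is 0.5·10⁻ᴺ°, or 0.5·10⁻ᴺ × 60544.9 m on the ground.
Setting 30272.4 × 10⁻ᴺ ≤ 0.0046 gives 10ᴺ ≥ 6.581e+06, i.e. N ≥ 6.82.
So 7 decimal places suffice (0.00303 m); 6 would allow up to 0.0303 m.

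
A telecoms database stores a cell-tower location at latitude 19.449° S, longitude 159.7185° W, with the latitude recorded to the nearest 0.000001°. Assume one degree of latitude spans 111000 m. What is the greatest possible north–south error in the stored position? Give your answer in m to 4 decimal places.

Rounding to 6 decimal places leaves the latitude within ±5e-07° of the true value.
Along the meridian that is 5e-07° × 111000 m/° = 0.0555 m.

0.0555 m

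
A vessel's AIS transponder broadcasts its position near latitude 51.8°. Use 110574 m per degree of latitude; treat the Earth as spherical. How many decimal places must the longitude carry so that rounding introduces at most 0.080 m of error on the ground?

6 decimal places

At 51.8° one degree of longitude covers 110574 × cos 51.8° ≈ 110574 × 0.6184 ≈ 68379.9 m.
Rounding to N decimal places gives at most 0.5 × 10⁻ᴺ degrees of error, i.e. 0.5 × 10⁻ᴺ × 68379.9 m.
Setting 34189.9 × 10⁻ᴺ ≤ 0.080 gives 10ᴺ ≥ 4.274e+05, i.e. N ≥ 5.63.
N = 5 would give 0.342 m (too coarse); N = 6 gives 0.0342 m ≤ 0.080 m.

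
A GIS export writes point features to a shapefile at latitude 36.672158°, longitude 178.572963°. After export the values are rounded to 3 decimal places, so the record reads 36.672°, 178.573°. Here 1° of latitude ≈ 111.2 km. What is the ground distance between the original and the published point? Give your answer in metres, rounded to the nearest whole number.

18 metres

The latitude changed by +0.000158° and the longitude by -0.000037°.
N–S: 0.000158° × 111200 m/° = 17.5696 m.
E–W at 36.672°: -0.000037° × 111200 × cos 36.672° = -0.000037 × 111200 × 0.8021 ≈ -3.30003 m.
Hypotenuse of the two orthogonal shifts: √(17.5696² + 3.30003²) = 17.8768 m.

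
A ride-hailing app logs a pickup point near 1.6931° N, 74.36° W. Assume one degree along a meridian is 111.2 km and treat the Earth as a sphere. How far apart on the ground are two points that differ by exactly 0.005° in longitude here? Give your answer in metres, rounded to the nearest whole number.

At 1.6931° a degree of longitude is 111200 × cos 1.6931° ≈ 111151 m, so 0.005° corresponds to 555.757 m.

556 metres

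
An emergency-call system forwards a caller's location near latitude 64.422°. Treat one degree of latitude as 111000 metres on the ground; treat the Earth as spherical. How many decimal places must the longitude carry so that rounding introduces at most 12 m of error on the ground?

At 64.422° one degree of longitude covers 111000 × cos 64.422° ≈ 111000 × 0.4317 ≈ 47923.1 m.
Rounding to N decimal places gives at most 0.5 × 10⁻ᴺ degrees of error, i.e. 0.5 × 10⁻ᴺ × 47923.1 m.
Need 0.5 × 47923.1 × 10⁻ᴺ ≤ 12 → 10⁻ᴺ ≤ 5.008e-04, so N ≥ 3.30.
At 3 places the error can reach 24 m, but 4 places keeps it to 2.4 m.

4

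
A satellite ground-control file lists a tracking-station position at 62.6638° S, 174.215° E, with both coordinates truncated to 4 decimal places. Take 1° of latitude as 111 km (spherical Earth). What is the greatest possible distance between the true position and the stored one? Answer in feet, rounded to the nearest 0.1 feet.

40.1 feet

Truncating at 4 decimal places can drop up to a full unit in the last place, so each coordinate may be off by as much as 0.0001°.
N–S: 0.0001° × 111000 m/° = 11.1 m.
East–west component at 62.6638°: 0.0001° × 111000 × cos 62.6638° ≈ 0.0001 × 50972.4 ≈ 5.09724 m.
Worst case both components are at the extreme and orthogonal: √(11.1² + 5.09724²) ≈ 12.2144 m.
Converting: 12.2144 m × 3.2808 ft/m ≈ 40.074 ft.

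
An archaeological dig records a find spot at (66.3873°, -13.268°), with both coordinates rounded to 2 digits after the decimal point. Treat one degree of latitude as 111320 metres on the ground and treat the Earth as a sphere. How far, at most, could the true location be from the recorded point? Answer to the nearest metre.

Rounding to 2 decimal places leaves each coordinate within ±0.005° of the true value.
North–south component: 0.005° × 111320 = 556.6 m.
E–W at 66.3873°: 0.005° × 111320 × cos 66.3873° = 0.005 × 111320 × 0.4006 ≈ 222.947 m.
Worst case both components are at the extreme and orthogonal: √(556.6² + 222.947²) ≈ 599.591 m.

600 metres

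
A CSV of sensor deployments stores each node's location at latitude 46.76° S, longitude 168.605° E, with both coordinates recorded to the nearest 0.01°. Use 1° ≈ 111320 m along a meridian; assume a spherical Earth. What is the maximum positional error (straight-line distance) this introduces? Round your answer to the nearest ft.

Rounding to 2 decimal places leaves each coordinate within ±0.005° of the true value.
North–south component: 0.005° × 111320 = 556.6 m.
E–W at 46.76°: 0.005° × 111320 × cos 46.76° = 0.005 × 111320 × 0.6851 ≈ 381.302 m.
The two errors are perpendicular, so the maximum displacement is √(556.6² + 381.302²) ≈ 674.681 m.
Converting: 674.681 m × 3.2808 ft/m ≈ 2213.5 ft.

2214 ft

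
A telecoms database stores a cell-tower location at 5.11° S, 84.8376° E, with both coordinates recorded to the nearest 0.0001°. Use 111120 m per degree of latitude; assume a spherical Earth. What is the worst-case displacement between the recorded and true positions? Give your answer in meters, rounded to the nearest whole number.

Rounding to 4 decimal places leaves each coordinate within ±5e-05° of the true value.
Latitude error → 5e-05 × 111120 = 5.556 m along the meridian.
E–W at 5.11°: 5e-05° × 111120 × cos 5.11° = 5e-05 × 111120 × 0.9960 ≈ 5.53392 m.
Worst case both components are at the extreme and orthogonal: √(5.556² + 5.53392²) ≈ 7.84177 m.

8 meters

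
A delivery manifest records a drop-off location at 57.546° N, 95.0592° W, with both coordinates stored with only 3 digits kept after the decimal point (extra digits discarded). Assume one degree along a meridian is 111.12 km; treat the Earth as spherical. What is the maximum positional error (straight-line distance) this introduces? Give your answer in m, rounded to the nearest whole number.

Truncating at 3 decimal places can drop up to a full unit in the last place, so each coordinate may be off by as much as 0.001°.
North–south component: 0.001° × 111120 = 111.12 m.
East–west component at 57.546°: 0.001° × 111120 × cos 57.546° ≈ 0.001 × 59629.5 ≈ 59.6295 m.
Combining orthogonally: (111.12² + 59.6295²)^½ ≈ 126.108 m.

126 m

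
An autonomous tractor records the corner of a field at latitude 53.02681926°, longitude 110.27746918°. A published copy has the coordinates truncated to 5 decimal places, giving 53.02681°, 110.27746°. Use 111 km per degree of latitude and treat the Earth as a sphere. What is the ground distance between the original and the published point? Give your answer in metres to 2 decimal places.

The latitude changed by +0.00000926° and the longitude by +0.00000918°.
North–south shift: 0.00000926 × 111000 = 1.02786 m.
East–west at this latitude: 0.00000918° × 111000 × cos 53.0268° ≈ 0.00000918 × 66760 = 0.612857 m.
Combined displacement = (1.02786² + 0.612857²)^½ ≈ 1.1967 m.

1.20 metres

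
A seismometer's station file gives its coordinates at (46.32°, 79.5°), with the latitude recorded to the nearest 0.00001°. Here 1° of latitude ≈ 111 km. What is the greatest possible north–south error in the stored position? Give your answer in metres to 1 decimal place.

Rounding to 5 decimal places leaves the latitude within ±5e-06° of the true value.
North–south distance: 5e-06° × 111000 m/° = 0.555 m.

0.6 metres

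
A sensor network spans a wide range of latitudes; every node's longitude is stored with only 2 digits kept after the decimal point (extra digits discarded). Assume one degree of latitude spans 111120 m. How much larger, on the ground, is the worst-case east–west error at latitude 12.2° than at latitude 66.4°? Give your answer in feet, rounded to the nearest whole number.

Truncating at 2 decimal places can drop up to a full unit in the last place, so the longitude may be off by as much as 0.01°.
At 12.2°: 0.01° × 111120 × cos 12.2° = 0.01 × 111120 × 0.9774 ≈ 1086.1 m.
Error at 66.4° = 0.01° × 111120 × cos 66.4° ≈ 1111.2 × 0.4003 = 444.87 m.
So the lower-latitude error exceeds the higher by 1086.1 − 444.87 = 641.24 m.
Converting: 641.237 m × 3.2808 ft/m ≈ 2103.8 ft.

2104 feet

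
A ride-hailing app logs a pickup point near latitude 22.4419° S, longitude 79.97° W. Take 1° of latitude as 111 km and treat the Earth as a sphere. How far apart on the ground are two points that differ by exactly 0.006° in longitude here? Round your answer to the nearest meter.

One degree of longitude here spans 111000 × cos 22.4419° = 111000 × 0.9243 ≈ 102594 m; 0.006° of that is 615.562 m.

616 meters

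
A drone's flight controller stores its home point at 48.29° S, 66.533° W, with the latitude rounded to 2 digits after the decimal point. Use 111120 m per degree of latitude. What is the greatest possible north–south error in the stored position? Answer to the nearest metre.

556 metres

Rounding to 2 decimal places leaves the latitude within ±0.005° of the true value.
So the N–S error is at most 0.005 × 111120 = 555.6 m.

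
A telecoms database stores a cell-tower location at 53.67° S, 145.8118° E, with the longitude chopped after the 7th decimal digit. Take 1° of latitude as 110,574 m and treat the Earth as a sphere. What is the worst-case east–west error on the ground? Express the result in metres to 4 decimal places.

Truncating at 7 decimal places can drop up to a full unit in the last place, so the longitude may be off by as much as 1e-07°.
One degree of longitude at 53.67° is 110574 × cos 53.67° ≈ 110574 × 0.5924 = 65507.9 m.
So at most 1e-07° × 65507.9 ≈ 0.00655079 m east–west.

0.0066 metres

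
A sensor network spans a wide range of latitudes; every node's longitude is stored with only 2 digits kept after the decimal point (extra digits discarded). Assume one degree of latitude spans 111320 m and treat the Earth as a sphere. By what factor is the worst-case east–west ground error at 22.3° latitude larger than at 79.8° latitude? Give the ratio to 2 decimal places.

Truncating at 2 decimal places can drop up to a full unit in the last place, so the longitude may be off by as much as 0.01°.
At 22.3°: 0.01° × 111320 × cos 22.3° = 0.01 × 111320 × 0.9252 ≈ 1029.9 m.
Error at 79.8° = 0.01° × 111320 × cos 79.8° ≈ 1113.2 × 0.1771 = 197.13 m.
Ratio: 1029.9 / 197.13 = cos 22.3° / cos 79.8° ≈ 5.2247.

5.22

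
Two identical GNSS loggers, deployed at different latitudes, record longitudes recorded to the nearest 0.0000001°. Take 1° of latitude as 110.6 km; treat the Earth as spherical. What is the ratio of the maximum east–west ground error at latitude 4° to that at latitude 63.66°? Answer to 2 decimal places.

2.25

Rounding to 7 decimal places leaves the longitude within ±5e-08° of the true value.
Error at 4° = 5e-08° × 110600 × cos 4° ≈ 0.00553 × 0.9976 = 0.0055165 m.
At 63.66°: 5e-08° × 110600 × cos 63.66° = 5e-08 × 110600 × 0.4437 ≈ 0.0024536 m.
The ratio reduces to cos 4° / cos 63.66° = 0.9976/0.4437 ≈ 2.2483.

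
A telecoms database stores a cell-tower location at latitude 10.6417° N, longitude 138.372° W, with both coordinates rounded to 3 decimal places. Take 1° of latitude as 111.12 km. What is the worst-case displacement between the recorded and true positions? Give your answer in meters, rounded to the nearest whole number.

Rounding to 3 decimal places leaves each coordinate within ±0.0005° of the true value.
Latitude error → 0.0005 × 111120 = 55.56 m along the meridian.
E–W at 10.6417°: 0.0005° × 111120 × cos 10.6417° = 0.0005 × 111120 × 0.9828 ≈ 54.6044 m.
Worst case both components are at the extreme and orthogonal: √(55.56² + 54.6044²) ≈ 77.9009 m.

78 meters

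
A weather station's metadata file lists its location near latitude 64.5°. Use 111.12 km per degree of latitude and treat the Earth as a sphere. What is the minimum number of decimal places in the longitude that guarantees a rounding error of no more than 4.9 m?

At 64.5° one degree of longitude covers 111120 × cos 64.5° ≈ 111120 × 0.4305 ≈ 47838.4 m.
N decimal places → at most half a unit in the last place, 0.5 × 10⁻ᴺ° = 47838.4/2 × 10⁻ᴺ m.
Need 0.5 × 47838.4 × 10⁻ᴺ ≤ 4.9 → 10⁻ᴺ ≤ 2.049e-04, so N ≥ 3.69.
So 4 decimal places suffice (2.39 m); 3 would allow up to 23.9 m.

4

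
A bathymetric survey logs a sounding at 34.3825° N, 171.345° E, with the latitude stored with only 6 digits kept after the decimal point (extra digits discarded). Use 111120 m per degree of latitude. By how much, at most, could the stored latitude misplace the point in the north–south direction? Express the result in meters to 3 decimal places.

Truncating at 6 decimal places can drop up to a full unit in the last place, so the latitude may be off by as much as 1e-06°.
North–south distance: 1e-06° × 111120 m/° = 0.11112 m.

0.111 meters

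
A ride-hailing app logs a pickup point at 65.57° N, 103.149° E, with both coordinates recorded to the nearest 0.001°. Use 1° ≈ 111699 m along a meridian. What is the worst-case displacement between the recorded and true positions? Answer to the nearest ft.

Rounding to 3 decimal places leaves each coordinate within ±0.0005° of the true value.
North–south component: 0.0005° × 111699 = 55.8495 m.
East–west component at 65.57°: 0.0005° × 111699 × cos 65.57° ≈ 0.0005 × 46196.6 ≈ 23.0983 m.
Combining orthogonally: (55.8495² + 23.0983²)^½ ≈ 60.4376 m.
In feet: 60.4376 m ÷ 0.3048 ≈ 198.29 ft.

198 ft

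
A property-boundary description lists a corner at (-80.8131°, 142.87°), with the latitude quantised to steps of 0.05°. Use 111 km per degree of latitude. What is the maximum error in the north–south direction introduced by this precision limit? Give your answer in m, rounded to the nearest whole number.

With a 0.05° grid the true value lies within half a step, ±0.05°/2 = ±0.025°, of the stored one.
So the N–S error is at most 0.025 × 111000 = 2775 m.

2775 m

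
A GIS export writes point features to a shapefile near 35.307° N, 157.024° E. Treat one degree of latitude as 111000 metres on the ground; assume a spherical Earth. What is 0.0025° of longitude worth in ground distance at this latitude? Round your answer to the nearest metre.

At 35.307° a degree of longitude is 111000 × cos 35.307° ≈ 90583.4 m, so 0.0025° corresponds to 226.459 m.

226 metres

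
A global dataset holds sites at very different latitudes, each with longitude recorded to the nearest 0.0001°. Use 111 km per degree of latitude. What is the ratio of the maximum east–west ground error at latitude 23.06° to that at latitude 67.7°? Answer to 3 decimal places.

Rounding to 4 decimal places leaves the longitude within ±5e-05° of the true value.
At 23.06°: 5e-05° × 111000 × cos 23.06° = 5e-05 × 111000 × 0.9201 ≈ 5.1065 m.
At 67.7°: 5e-05° × 111000 × cos 67.7° = 5e-05 × 111000 × 0.3795 ≈ 2.106 m.
Ratio: 5.1065 / 2.106 = cos 23.06° / cos 67.7° ≈ 2.4248.

2.425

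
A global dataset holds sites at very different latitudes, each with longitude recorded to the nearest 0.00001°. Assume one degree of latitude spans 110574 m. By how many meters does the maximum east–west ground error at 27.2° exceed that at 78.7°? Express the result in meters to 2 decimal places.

0.38 meters

Rounding to 5 decimal places leaves the longitude within ±5e-06° of the true value.
Error at 27.2° = 5e-06° × 110574 × cos 27.2° ≈ 0.55287 × 0.8894 = 0.49173 m.
At 78.7°: 5e-06° × 110574 × cos 78.7° = 5e-06 × 110574 × 0.1959 ≈ 0.10833 m.
So the lower-latitude error exceeds the higher by 0.49173 − 0.10833 = 0.3834 m.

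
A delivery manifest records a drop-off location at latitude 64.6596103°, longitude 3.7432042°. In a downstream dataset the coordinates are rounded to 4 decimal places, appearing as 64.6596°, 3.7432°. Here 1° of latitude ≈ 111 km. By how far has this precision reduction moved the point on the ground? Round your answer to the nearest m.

1 m

Δlat = 64.6596103 − 64.6596 = +0.0000103°; Δlon = 3.7432042 − 3.7432 = +0.0000042°.
N–S: 0.0000103° × 111000 m/° = 1.1433 m.
E–W at 64.6596°: 0.0000042° × 111000 × cos 64.6596° = 0.0000042 × 111000 × 0.4280 ≈ 0.199531 m.
Hypotenuse of the two orthogonal shifts: √(1.1433² + 0.199531²) = 1.16058 m.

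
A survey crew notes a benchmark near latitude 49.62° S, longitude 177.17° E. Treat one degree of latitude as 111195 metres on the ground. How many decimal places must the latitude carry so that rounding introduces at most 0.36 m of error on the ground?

6 decimal places

One degree of latitude covers 111195 m.
Rounding to N decimal places gives at most 0.5 × 10⁻ᴺ degrees of error, i.e. 0.5 × 10⁻ᴺ × 111195 m.
Setting 55597.5 × 10⁻ᴺ ≤ 0.36 gives 10ᴺ ≥ 1.544e+05, i.e. N ≥ 5.19.
So 6 decimal places suffice (0.0556 m); 5 would allow up to 0.556 m.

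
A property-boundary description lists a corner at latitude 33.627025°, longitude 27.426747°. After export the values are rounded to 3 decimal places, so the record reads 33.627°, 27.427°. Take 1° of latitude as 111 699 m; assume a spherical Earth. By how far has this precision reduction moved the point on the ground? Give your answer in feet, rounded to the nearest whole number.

Δlat = 33.627025 − 33.627 = +0.000025°; Δlon = 27.426747 − 27.427 = -0.000253°.
N–S: 0.000025° × 111699 m/° = 2.79248 m.
East–west at this latitude: -0.000253° × 111699 × cos 33.627° ≈ -0.000253 × 93007.3 = -23.5309 m.
Combined displacement = (2.79248² + 23.5309²)^½ ≈ 23.696 m.
In feet: 23.696 m ÷ 0.3048 ≈ 77.743 ft.

78 feet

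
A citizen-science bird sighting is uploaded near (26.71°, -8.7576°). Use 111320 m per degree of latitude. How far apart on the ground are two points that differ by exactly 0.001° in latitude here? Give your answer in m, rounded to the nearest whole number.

111 m

0.001° × 111320 m/° = 111.32 m.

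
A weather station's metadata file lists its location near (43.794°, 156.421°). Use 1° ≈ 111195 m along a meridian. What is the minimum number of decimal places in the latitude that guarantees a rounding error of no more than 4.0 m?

One degree of latitude covers 111195 m.
Rounding to N decimal places gives at most 0.5 × 10⁻ᴺ degrees of error, i.e. 0.5 × 10⁻ᴺ × 111195 m.
Setting 55597.5 × 10⁻ᴺ ≤ 4.0 gives 10ᴺ ≥ 1.39e+04, i.e. N ≥ 4.14.
At 4 places the error can reach 5.56 m, but 5 places keeps it to 0.556 m.

5 decimal places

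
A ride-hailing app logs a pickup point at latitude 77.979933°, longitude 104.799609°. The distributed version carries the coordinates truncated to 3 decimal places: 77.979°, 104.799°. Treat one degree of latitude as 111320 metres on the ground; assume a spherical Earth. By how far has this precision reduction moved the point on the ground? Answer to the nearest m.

105 m

Δlat = 77.979933 − 77.979 = +0.000933°; Δlon = 104.799609 − 104.799 = +0.000609°.
N–S: 0.000933° × 111320 m/° = 103.862 m.
E–W at 77.979°: 0.000609° × 111320 × cos 77.979° = 0.000609 × 111320 × 0.2083 ≈ 14.1194 m.
Hypotenuse of the two orthogonal shifts: √(103.862² + 14.1194²) = 104.817 m.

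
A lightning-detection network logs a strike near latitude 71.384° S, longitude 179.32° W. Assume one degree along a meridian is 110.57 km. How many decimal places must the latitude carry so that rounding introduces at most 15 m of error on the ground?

One degree of latitude covers 110570 m.
Rounding to N decimal places gives at most 0.5 × 10⁻ᴺ degrees of error, i.e. 0.5 × 10⁻ᴺ × 110570 m.
Setting 55285 × 10⁻ᴺ ≤ 15 gives 10ᴺ ≥ 3686, i.e. N ≥ 3.57.
N = 3 would give 55.3 m (too coarse); N = 4 gives 5.53 m ≤ 15 m.

4 decimal places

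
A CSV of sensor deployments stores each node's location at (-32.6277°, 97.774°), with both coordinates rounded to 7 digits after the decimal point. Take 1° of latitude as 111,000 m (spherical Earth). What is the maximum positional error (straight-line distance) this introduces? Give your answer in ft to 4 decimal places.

Rounding to 7 decimal places leaves each coordinate within ±5e-08° of the true value.
Latitude error → 5e-08 × 111000 = 0.00555 m along the meridian.
Longitude error → 5e-08 × 111000 × cos 32.6277° = 5e-08 × 111000 × 0.8422 ≈ 0.00467416 m.
The two errors are perpendicular, so the maximum displacement is √(0.00555² + 0.00467416²) ≈ 0.00725605 m.
In feet: 0.00725605 m ÷ 0.3048 ≈ 0.023806 ft.

0.0238 ft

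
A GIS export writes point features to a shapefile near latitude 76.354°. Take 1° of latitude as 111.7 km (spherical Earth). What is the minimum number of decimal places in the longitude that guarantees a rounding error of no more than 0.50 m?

5 decimal places

At 76.354° one degree of longitude covers 111700 × cos 76.354° ≈ 111700 × 0.2359 ≈ 26352.5 m.
Rounding to N decimal places gives at most 0.5 × 10⁻ᴺ degrees of error, i.e. 0.5 × 10⁻ᴺ × 26352.5 m.
Need 0.5 × 26352.5 × 10⁻ᴺ ≤ 0.50 → 10⁻ᴺ ≤ 3.795e-05, so N ≥ 4.42.
So 5 decimal places suffice (0.132 m); 4 would allow up to 1.32 m.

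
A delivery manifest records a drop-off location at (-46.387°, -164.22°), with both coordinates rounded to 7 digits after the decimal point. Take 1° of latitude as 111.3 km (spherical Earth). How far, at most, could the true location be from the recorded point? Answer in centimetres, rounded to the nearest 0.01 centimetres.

Rounding to 7 decimal places leaves each coordinate within ±5e-08° of the true value.
N–S: 5e-08° × 111300 m/° = 0.005565 m.
E–W at 46.387°: 5e-08° × 111300 × cos 46.387° = 5e-08 × 111300 × 0.6898 ≈ 0.00383865 m.
The two errors are perpendicular, so the maximum displacement is √(0.005565² + 0.00383865²) ≈ 0.00676051 m.
That is 0.00676051 m = 0.67605 cm.

0.68 centimetres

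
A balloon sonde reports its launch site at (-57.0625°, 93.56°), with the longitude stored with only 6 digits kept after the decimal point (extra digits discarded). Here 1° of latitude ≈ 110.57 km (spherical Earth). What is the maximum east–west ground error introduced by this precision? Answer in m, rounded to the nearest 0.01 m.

0.06 m

Truncating at 6 decimal places can drop up to a full unit in the last place, so the longitude may be off by as much as 1e-06°.
One degree of longitude at 57.0625° is 110570 × cos 57.0625° ≈ 110570 × 0.5437 = 60119.5 m.
Maximum E–W displacement: 1e-06 × 60119.5 = 0.0601195 m.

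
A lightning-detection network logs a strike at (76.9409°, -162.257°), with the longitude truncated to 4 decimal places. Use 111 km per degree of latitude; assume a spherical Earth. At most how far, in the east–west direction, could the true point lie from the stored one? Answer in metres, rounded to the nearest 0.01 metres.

Truncating at 4 decimal places can drop up to a full unit in the last place, so the longitude may be off by as much as 0.0001°.
One degree of longitude at 76.9409° is 111000 × cos 76.9409° ≈ 111000 × 0.2260 = 25081.1 m.
Maximum E–W displacement: 0.0001 × 25081.1 = 2.50811 m.

2.51 metres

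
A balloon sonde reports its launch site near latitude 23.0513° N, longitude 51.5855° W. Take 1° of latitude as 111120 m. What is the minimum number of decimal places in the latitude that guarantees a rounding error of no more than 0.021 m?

7

One degree of latitude covers 111120 m.
With N decimal places the half-ulp bound is 0.5·10⁻ᴺ°, or 0.5·10⁻ᴺ × 111120 m on the ground.
Need 0.5 × 111120 × 10⁻ᴺ ≤ 0.021 → 10⁻ᴺ ≤ 3.780e-07, so N ≥ 6.42.
At 6 places the error can reach 0.0556 m, but 7 places keeps it to 0.00556 m.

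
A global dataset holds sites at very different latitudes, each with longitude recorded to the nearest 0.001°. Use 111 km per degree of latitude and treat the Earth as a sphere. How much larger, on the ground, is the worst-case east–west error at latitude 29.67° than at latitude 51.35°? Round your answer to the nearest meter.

Rounding to 3 decimal places leaves the longitude within ±0.0005° of the true value.
At 29.67°: 0.0005° × 111000 × cos 29.67° = 0.0005 × 111000 × 0.8689 ≈ 48.223 m.
At 51.35°: 0.0005° × 111000 × cos 51.35° = 0.0005 × 111000 × 0.6246 ≈ 34.663 m.
So the lower-latitude error exceeds the higher by 48.223 − 34.663 = 13.56 m.

14 meters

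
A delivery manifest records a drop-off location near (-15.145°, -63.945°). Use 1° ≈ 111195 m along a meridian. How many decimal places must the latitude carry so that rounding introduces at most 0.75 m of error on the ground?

5 decimal places

One degree of latitude covers 111195 m.
N decimal places → at most half a unit in the last place, 0.5 × 10⁻ᴺ° = 111195/2 × 10⁻ᴺ m.
Need 0.5 × 111195 × 10⁻ᴺ ≤ 0.75 → 10⁻ᴺ ≤ 1.349e-05, so N ≥ 4.87.
At 4 places the error can reach 5.56 m, but 5 places keeps it to 0.556 m.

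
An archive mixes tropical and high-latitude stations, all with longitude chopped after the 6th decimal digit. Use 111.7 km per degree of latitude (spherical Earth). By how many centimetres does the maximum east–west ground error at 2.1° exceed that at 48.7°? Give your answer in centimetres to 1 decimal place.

3.8 centimetres

Truncating at 6 decimal places can drop up to a full unit in the last place, so the longitude may be off by as much as 1e-06°.
Error at 2.1° = 1e-06° × 111700 × cos 2.1° ≈ 0.1117 × 0.9993 = 0.11162 m.
At 48.7°: 1e-06° × 111700 × cos 48.7° = 1e-06 × 111700 × 0.6600 ≈ 0.073722 m.
Difference: 0.11162 − 0.073722 = 0.037903 m.
That is 0.0379028 m = 3.7903 cm.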